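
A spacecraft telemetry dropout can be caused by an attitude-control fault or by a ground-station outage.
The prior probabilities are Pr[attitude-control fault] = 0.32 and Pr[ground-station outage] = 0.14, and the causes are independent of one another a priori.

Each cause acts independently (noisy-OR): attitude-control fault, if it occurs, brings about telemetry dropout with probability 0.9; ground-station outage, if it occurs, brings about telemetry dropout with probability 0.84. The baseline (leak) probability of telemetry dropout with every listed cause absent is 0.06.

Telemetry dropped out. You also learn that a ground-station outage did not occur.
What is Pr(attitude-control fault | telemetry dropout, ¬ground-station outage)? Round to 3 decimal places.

Under noisy-OR, P(telemetry dropout | causes) = 1 − (1−0.06)·∏(1−qᵢ) over the active causes.
P(telemetry dropout | ¬ground-station outage) = 0.06·0.68 + 0.906·0.32 = 0.040800 + 0.289920 = 0.330720
Restricting to configurations with attitude-control fault present: 0.906·0.32 = 0.289920.
P(attitude-control fault | telemetry dropout, ¬ground-station outage) = 0.289920 / 0.330720 ≈ 0.877

Pr(attitude-control fault | telemetry dropout, ¬ground-station outage) ≈ 0.877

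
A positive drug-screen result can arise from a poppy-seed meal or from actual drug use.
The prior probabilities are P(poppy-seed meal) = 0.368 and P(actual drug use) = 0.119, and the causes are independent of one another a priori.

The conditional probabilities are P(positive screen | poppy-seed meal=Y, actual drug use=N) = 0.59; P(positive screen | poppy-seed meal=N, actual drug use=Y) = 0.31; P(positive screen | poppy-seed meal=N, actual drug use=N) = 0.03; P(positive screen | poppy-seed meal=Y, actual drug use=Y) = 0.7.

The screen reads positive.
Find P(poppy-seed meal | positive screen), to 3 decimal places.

By total probability over the 4 (poppy-seed meal, actual drug use) configurations:
  P(positive screen) = 0.03*0.632*0.881 + 0.31*0.632*0.119 + 0.59*0.368*0.881 + 0.7*0.368*0.119
        = 0.016704 + 0.023314 + 0.191283 + 0.030654 = 0.261955
Keeping only the poppy-seed meal-present terms gives 0.221937, so
  P(poppy-seed meal | positive screen) = 0.221937 / 0.261955 ≈ 0.847

P(poppy-seed meal | positive screen) ≈ 0.847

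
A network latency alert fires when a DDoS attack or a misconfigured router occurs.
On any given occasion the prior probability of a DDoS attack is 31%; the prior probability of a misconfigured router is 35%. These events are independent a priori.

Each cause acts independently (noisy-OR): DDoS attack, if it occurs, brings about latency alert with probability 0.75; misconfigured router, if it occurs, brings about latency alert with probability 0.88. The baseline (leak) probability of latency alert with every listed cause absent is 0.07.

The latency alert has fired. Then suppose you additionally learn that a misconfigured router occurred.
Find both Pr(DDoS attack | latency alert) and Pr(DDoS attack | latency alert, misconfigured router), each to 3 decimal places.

Under noisy-OR, P(latency alert | causes) = 1 − (1−0.07)·∏(1−qᵢ) over the active causes.
Enumerate the 4 (DDoS attack, misconfigured router) configurations and weight by the priors:
  P(latency alert) = 0.07×0.69×0.65 + 0.8884×0.69×0.35 + 0.7675×0.31×0.65 + 0.9721×0.31×0.35
        = 0.031395 + 0.214549 + 0.154651 + 0.105473 = 0.506068
The terms with DDoS attack present sum to 0.260124, so
  P(DDoS attack | latency alert) = 0.260124 / 0.506068 ≈ 0.514

Now also conditioning on misconfigured router=true:
P(latency alert | misconfigured router) = 0.8884·0.69 + 0.9721·0.31 = 0.612996 + 0.301351 = 0.914347
Restricting to configurations with DDoS attack present: 0.9721·0.31 = 0.301351.
Hence the posterior is 0.301351/0.914347 ≈ 0.330.
— misconfigured router explains away the evidence for DDoS attack.

Pr(DDoS attack | latency alert) ≈ 0.514; Pr(DDoS attack | latency alert, misconfigured router) ≈ 0.330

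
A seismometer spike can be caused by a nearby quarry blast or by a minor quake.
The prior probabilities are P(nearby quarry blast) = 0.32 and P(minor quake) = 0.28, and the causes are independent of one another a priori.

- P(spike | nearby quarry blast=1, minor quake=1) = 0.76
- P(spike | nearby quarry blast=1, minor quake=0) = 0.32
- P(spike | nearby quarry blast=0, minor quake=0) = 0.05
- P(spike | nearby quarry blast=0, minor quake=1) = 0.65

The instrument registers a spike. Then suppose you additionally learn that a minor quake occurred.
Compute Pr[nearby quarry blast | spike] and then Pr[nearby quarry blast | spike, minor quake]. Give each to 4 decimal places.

Pr[nearby quarry blast | spike] ≈ 0.4889; Pr[nearby quarry blast | spike, minor quake] ≈ 0.3549

Sum P(spike|·) weighted by the priors over the 4 (nearby quarry blast, minor quake) configurations:
  P(spike) = 0.05×0.68×0.72 + 0.65×0.68×0.28 + 0.32×0.32×0.72 + 0.76×0.32×0.28
        = 0.024480 + 0.123760 + 0.073728 + 0.068096 = 0.290064
Configurations with nearby quarry blast contribute 0.141824, so
  P(nearby quarry blast | spike) = 0.141824 / 0.290064 ≈ 0.4889

Now also conditioning on minor quake=true:
For the numerator, keep only nearby quarry blast=true terms: 0.76*0.32 = 0.243200
Denominator P(spike | minor quake): 0.65*0.68 + 0.76*0.32 = 0.685200
Posterior = 0.243200 / 0.685200 ≈ 0.3549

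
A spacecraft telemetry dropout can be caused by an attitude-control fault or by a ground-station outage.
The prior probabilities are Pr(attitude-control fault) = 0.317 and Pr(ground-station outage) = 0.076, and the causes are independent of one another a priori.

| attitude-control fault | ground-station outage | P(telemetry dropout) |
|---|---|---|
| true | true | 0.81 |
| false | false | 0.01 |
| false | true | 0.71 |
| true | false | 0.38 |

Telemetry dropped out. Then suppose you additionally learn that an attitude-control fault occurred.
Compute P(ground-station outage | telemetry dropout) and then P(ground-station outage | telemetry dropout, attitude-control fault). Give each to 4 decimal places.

P(ground-station outage | telemetry dropout) ≈ 0.3240; P(ground-station outage | telemetry dropout, attitude-control fault) ≈ 0.1492

Sum P(telemetry dropout|·) weighted by the priors over the 4 (attitude-control fault, ground-station outage) configurations:
  P(telemetry dropout) = 0.01×0.683×0.924 + 0.71×0.683×0.076 + 0.38×0.317×0.924 + 0.81×0.317×0.076
        = 0.006311 + 0.036855 + 0.111305 + 0.019515 = 0.173986
Keeping only the ground-station outage-present terms gives 0.056370, so
  P(ground-station outage | telemetry dropout) = 0.056370 / 0.173986 ≈ 0.3240

Now also conditioning on attitude-control fault=true:
By total probability over both values of ground-station outage:
  P(telemetry dropout | attitude-control fault) = 0.38·0.924 + 0.81·0.076
        = 0.351120 + 0.061560 = 0.412680
The terms with ground-station outage present sum to 0.061560, so
  P(ground-station outage | telemetry dropout, attitude-control fault) = 0.061560 / 0.412680 ≈ 0.1492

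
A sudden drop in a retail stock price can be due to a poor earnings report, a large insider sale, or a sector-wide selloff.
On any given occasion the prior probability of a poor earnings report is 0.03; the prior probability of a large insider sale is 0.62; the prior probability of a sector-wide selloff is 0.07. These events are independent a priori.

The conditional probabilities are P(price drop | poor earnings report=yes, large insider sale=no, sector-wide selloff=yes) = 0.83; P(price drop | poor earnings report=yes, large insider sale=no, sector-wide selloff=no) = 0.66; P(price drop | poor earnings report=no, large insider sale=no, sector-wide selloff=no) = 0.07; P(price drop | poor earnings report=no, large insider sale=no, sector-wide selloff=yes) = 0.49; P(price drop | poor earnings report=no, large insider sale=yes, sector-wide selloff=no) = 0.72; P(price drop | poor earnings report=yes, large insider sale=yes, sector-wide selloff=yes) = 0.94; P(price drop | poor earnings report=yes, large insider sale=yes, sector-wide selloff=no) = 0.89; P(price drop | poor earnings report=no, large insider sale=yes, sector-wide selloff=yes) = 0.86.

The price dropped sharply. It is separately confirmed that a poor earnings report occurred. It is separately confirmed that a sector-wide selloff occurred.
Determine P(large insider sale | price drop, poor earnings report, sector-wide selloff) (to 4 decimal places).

P(large insider sale | price drop, poor earnings report, sector-wide selloff) ≈ 0.6489

For the numerator, keep only large insider sale=true terms: 0.94*0.62 = 0.582800
The normalizing constant is 0.83*0.38 + 0.94*0.62 = 0.898200
P(large insider sale | price drop, poor earnings report, sector-wide selloff) = 0.582800/0.898200 ≈ 0.6489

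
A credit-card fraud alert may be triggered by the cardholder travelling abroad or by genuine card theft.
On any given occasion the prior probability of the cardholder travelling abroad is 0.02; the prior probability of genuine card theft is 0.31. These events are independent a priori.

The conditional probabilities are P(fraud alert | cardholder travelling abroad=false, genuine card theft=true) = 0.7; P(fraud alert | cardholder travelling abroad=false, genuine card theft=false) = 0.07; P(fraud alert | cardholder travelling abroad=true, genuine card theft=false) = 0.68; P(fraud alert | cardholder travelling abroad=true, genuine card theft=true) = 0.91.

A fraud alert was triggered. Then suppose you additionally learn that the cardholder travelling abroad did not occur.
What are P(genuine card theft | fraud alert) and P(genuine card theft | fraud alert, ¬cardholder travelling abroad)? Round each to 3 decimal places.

P(fraud alert) = 0.07*0.98*0.69 + 0.7*0.98*0.31 + 0.68*0.02*0.69 + 0.91*0.02*0.31 = 0.047334 + 0.212660 + 0.009384 + 0.005642 = 0.275020
The genuine card theft-present share is 0.212660 + 0.005642 = 0.218302.
So P(genuine card theft | fraud alert) = 0.218302/0.275020 ≈ 0.794.

With the extra evidence:
Sum P(fraud alert|·) weighted by the priors over both values of genuine card theft:
  P(fraud alert | ¬cardholder travelling abroad) = 0.07×0.69 + 0.7×0.31
        = 0.048300 + 0.217000 = 0.265300
Keeping only the genuine card theft-present terms gives 0.217000, so
  P(genuine card theft | fraud alert, ¬cardholder travelling abroad) = 0.217000 / 0.265300 ≈ 0.818
Ruling out cardholder travelling abroad raises the posterior on genuine card theft — the flip side of explaining away.

P(genuine card theft | fraud alert) ≈ 0.794; P(genuine card theft | fraud alert, ¬cardholder travelling abroad) ≈ 0.818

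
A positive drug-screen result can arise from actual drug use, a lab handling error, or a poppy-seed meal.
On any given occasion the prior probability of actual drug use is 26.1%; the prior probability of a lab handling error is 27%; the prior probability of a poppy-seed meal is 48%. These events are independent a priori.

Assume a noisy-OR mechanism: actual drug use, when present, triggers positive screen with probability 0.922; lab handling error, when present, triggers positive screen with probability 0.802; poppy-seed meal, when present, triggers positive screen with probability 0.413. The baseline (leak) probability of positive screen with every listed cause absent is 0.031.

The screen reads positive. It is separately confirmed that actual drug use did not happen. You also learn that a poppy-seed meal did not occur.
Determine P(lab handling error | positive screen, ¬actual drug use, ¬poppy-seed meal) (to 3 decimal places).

P(lab handling error | positive screen, ¬actual drug use, ¬poppy-seed meal) ≈ 0.906

Under noisy-OR, P(positive screen | causes) = 1 − (1−0.031)·∏(1−qᵢ) over the active causes.
For the numerator, keep only lab handling error=true terms: 0.808138*0.27 = 0.218197
Denominator P(positive screen | ¬actual drug use, ¬poppy-seed meal): 0.031*0.73 + 0.808138*0.27 = 0.240827
P(lab handling error | positive screen, ¬actual drug use, ¬poppy-seed meal) = 0.218197/0.240827 ≈ 0.906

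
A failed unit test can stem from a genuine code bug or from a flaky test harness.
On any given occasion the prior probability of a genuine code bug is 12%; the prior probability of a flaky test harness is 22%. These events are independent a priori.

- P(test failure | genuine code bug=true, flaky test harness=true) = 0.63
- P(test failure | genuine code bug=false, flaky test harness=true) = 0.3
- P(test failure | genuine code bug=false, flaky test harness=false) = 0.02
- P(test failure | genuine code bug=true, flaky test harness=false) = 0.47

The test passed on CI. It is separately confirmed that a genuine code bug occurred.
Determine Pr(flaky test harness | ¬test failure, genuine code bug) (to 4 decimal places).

P(¬test failure | genuine code bug) = 0.53×0.78 + 0.37×0.22 = 0.413400 + 0.081400 = 0.494800
Of this, 0.081400 comes from 0.37×0.22 (the flaky test harness=true cases).
P(flaky test harness | ¬test failure, genuine code bug) = 0.081400 / 0.494800 ≈ 0.1645

Pr(flaky test harness | ¬test failure, genuine code bug) ≈ 0.1645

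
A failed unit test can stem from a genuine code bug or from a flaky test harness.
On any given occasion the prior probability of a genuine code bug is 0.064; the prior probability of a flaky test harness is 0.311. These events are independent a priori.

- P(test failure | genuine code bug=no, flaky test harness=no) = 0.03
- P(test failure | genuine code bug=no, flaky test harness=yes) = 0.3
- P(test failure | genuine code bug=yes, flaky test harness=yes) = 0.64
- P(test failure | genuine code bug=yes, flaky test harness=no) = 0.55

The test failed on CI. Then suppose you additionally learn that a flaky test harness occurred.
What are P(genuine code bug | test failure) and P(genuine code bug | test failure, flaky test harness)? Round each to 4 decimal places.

For the numerator, keep only genuine code bug=true terms: 0.024253 + 0.012739 = 0.036992
Denominator P(test failure): 0.03·0.936·0.689 + 0.3·0.936·0.311 + 0.55·0.064·0.689 + 0.64·0.064·0.311 = 0.143668
P(genuine code bug | test failure) = 0.036992/0.143668 ≈ 0.2575

Now condition on the additional information:
Weight on genuine code bug=true, given the evidence: 0.64·0.064 = 0.040960
The normalizing constant is 0.3·0.936 + 0.64·0.064 = 0.321760
Posterior = 0.040960 / 0.321760 ≈ 0.1273
Conditioning on flaky test harness lowers the posterior on genuine code bug: the classic explaining-away effect in a common-effect structure.

P(genuine code bug | test failure) ≈ 0.2575; P(genuine code bug | test failure, flaky test harness) ≈ 0.1273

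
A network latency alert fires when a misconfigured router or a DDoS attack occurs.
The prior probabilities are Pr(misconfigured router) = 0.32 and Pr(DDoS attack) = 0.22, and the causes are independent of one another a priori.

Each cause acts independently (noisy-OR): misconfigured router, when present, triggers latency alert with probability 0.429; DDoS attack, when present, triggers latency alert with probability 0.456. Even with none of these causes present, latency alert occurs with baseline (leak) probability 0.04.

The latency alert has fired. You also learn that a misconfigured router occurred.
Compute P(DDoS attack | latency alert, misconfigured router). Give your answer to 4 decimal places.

P(DDoS attack | latency alert, misconfigured router) ≈ 0.3046

Under noisy-OR, P(latency alert | causes) = 1 − (1−0.04)·∏(1−qᵢ) over the active causes.
For the numerator, keep only DDoS attack=true terms: 0.701801×0.22 = 0.154396
Denominator P(latency alert | misconfigured router): 0.45184×0.78 + 0.701801×0.22 = 0.506831
Posterior = 0.154396 / 0.506831 ≈ 0.3046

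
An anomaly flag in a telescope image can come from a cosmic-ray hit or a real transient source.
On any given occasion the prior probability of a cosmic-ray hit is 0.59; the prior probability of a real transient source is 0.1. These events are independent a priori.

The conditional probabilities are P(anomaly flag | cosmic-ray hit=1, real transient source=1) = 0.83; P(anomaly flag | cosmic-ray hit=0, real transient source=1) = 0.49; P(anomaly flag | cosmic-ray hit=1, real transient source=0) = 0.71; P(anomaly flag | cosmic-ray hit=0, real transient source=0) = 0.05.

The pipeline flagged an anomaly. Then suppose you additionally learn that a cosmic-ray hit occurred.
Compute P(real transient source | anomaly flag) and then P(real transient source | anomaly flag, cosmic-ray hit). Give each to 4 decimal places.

By total probability over the 4 (cosmic-ray hit, real transient source) configurations:
  P(anomaly flag) = 0.05·0.41·0.9 + 0.49·0.41·0.1 + 0.71·0.59·0.9 + 0.83·0.59·0.1
        = 0.018450 + 0.020090 + 0.377010 + 0.048970 = 0.464520
Configurations with real transient source contribute 0.069060, so
  P(real transient source | anomaly flag) = 0.069060 / 0.464520 ≈ 0.1487

Now condition on the additional information:
Numerator (weight on configurations with real transient source): 0.83*0.1 = 0.083000
Denominator P(anomaly flag | cosmic-ray hit): 0.71*0.9 + 0.83*0.1 = 0.722000
P(real transient source | anomaly flag, cosmic-ray hit) = 0.083000/0.722000 ≈ 0.1150

P(real transient source | anomaly flag) ≈ 0.1487; P(real transient source | anomaly flag, cosmic-ray hit) ≈ 0.1150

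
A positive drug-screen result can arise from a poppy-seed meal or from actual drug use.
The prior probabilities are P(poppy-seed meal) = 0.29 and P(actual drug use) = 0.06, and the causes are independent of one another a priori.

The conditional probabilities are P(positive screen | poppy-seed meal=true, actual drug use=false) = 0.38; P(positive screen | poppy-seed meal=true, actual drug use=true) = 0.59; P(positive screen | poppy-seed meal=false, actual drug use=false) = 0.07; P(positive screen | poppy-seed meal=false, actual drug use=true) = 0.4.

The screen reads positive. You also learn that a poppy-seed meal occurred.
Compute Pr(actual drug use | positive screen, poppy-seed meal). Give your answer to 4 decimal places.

Pr(actual drug use | positive screen, poppy-seed meal) ≈ 0.0902

Numerator (weight on configurations with actual drug use): 0.59·0.06 = 0.035400
Normalizer over all consistent configurations: 0.38·0.94 + 0.59·0.06 = 0.392600
Posterior = 0.035400 / 0.392600 ≈ 0.0902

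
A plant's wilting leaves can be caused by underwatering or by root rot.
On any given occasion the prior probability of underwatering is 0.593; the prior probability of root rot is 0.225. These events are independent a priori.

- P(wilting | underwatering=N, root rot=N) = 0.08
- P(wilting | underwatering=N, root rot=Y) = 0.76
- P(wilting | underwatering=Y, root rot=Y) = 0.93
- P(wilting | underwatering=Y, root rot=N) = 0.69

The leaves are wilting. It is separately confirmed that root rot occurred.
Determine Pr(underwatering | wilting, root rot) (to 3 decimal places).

Pr(underwatering | wilting, root rot) ≈ 0.641

For the numerator, keep only underwatering=true terms: 0.93×0.593 = 0.551490
Normalizer over all consistent configurations: 0.76×0.407 + 0.93×0.593 = 0.860810
P(underwatering | wilting, root rot) = 0.551490/0.860810 ≈ 0.641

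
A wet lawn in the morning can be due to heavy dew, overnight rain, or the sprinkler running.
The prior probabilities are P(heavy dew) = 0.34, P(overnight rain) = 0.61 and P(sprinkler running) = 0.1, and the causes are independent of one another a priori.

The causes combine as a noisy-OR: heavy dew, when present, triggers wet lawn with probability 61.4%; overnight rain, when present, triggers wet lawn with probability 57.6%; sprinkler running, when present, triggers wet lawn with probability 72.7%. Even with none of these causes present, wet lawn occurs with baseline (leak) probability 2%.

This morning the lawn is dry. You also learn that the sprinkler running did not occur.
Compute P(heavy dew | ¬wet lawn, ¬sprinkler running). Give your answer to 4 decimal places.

P(heavy dew | ¬wet lawn, ¬sprinkler running) ≈ 0.1659

Under noisy-OR, P(wet lawn | causes) = 1 − (1−0.02)·∏(1−qᵢ) over the active causes.
Weight on heavy dew=true, given the evidence: 0.050160 + 0.033265 = 0.083425
The normalizing constant is 0.98×0.66×0.39 + 0.41552×0.66×0.61 + 0.37828×0.34×0.39 + 0.160391×0.34×0.61 = 0.502965
P(heavy dew | ¬wet lawn, ¬sprinkler running) = 0.083425/0.502965 ≈ 0.1659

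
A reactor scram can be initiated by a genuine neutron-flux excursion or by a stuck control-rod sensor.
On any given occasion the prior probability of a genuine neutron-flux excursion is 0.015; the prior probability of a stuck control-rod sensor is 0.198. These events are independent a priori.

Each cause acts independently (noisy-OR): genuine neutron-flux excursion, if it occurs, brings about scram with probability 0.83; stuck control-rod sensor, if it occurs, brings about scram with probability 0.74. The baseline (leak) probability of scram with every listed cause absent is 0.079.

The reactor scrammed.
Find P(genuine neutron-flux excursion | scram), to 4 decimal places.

P(genuine neutron-flux excursion | scram) ≈ 0.0581

Under noisy-OR, P(scram | causes) = 1 − (1−0.079)·∏(1−qᵢ) over the active causes.
For the numerator, keep only genuine neutron-flux excursion=true terms: 0.010146 + 0.002849 = 0.012995
The normalizing constant is 0.079×0.985×0.802 + 0.76054×0.985×0.198 + 0.84343×0.015×0.802 + 0.959292×0.015×0.198 = 0.223731
Posterior = 0.012995 / 0.223731 ≈ 0.0581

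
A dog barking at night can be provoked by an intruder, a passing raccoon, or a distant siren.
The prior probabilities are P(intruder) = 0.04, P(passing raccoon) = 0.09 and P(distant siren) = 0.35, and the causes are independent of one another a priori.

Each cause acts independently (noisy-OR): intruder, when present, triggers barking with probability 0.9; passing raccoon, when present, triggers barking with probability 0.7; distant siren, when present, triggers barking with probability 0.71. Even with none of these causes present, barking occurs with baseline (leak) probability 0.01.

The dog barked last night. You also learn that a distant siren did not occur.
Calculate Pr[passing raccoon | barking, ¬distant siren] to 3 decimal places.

Under noisy-OR, P(barking | causes) = 1 − (1−0.01)·∏(1−qᵢ) over the active causes.
For the numerator, keep only passing raccoon=true terms: 0.060739 + 0.003493 = 0.064232
Normalizer over all consistent configurations: 0.01*0.96*0.91 + 0.703*0.96*0.09 + 0.901*0.04*0.91 + 0.9703*0.04*0.09 = 0.105764
Posterior = 0.064232 / 0.105764 ≈ 0.607

Pr[passing raccoon | barking, ¬distant siren] ≈ 0.607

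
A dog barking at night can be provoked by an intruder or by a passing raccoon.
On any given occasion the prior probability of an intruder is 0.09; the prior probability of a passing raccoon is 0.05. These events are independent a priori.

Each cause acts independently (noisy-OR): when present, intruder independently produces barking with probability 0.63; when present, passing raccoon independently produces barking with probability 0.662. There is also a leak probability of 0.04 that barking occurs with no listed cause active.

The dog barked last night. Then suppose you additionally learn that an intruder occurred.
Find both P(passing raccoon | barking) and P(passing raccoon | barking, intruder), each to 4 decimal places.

P(passing raccoon | barking) ≈ 0.2789; P(passing raccoon | barking, intruder) ≈ 0.0670

Under noisy-OR, P(barking | causes) = 1 − (1−0.04)·∏(1−qᵢ) over the active causes.
Numerator (weight on configurations with passing raccoon): 0.030736 + 0.003960 = 0.034696
The normalizing constant is 0.04·0.91·0.95 + 0.67552·0.91·0.05 + 0.6448·0.09·0.95 + 0.879942·0.09·0.05 = 0.124406
Posterior = 0.034696 / 0.124406 ≈ 0.2789

Now condition on the additional information:
Weight on passing raccoon=true, given the evidence: 0.879942×0.05 = 0.043997
Normalizer over all consistent configurations: 0.6448×0.95 + 0.879942×0.05 = 0.656557
P(passing raccoon | barking, intruder) = 0.043997/0.656557 ≈ 0.0670
— intruder explains away the evidence for passing raccoon.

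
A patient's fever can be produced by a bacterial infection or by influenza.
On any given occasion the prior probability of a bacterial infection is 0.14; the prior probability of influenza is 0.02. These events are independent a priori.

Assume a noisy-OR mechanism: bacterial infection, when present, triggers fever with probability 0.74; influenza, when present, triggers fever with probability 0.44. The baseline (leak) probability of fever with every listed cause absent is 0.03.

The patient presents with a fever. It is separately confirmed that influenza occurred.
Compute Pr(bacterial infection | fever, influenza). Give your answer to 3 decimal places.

Pr(bacterial infection | fever, influenza) ≈ 0.234

Under noisy-OR, P(fever | causes) = 1 − (1−0.03)·∏(1−qᵢ) over the active causes.
P(fever | influenza) = 0.4568·0.86 + 0.858768·0.14 = 0.392848 + 0.120228 = 0.513076
Of this, 0.120228 comes from 0.858768·0.14 (the bacterial infection=true cases).
So P(bacterial infection | fever, influenza) = 0.120228/0.513076 ≈ 0.234.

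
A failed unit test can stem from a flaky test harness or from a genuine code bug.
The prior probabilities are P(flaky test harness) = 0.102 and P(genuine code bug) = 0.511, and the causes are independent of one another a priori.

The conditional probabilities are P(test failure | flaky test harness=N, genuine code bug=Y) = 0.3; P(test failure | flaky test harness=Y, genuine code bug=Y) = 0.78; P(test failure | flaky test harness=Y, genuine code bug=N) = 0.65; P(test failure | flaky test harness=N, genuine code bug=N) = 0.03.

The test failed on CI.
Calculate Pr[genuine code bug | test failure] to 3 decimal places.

Pr[genuine code bug | test failure] ≈ 0.796

Weight on genuine code bug=true, given the evidence: 0.137663 + 0.040655 = 0.178318
Denominator P(test failure): 0.03×0.898×0.489 + 0.3×0.898×0.511 + 0.65×0.102×0.489 + 0.78×0.102×0.511 = 0.223913
P(genuine code bug | test failure) = 0.178318/0.223913 ≈ 0.796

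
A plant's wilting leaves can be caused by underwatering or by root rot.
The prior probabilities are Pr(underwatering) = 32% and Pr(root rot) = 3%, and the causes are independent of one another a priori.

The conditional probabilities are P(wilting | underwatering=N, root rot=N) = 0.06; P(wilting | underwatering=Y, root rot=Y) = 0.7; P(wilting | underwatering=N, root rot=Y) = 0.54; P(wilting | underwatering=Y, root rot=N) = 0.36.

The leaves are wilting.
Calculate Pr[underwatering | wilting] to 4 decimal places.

Pr[underwatering | wilting] ≈ 0.7007

P(wilting) = 0.06·0.68·0.97 + 0.54·0.68·0.03 + 0.36·0.32·0.97 + 0.7·0.32·0.03 = 0.039576 + 0.011016 + 0.111744 + 0.006720 = 0.169056
Restricting to configurations with underwatering present: 0.111744 + 0.006720 = 0.118464.
Hence the posterior is 0.118464/0.169056 ≈ 0.7007.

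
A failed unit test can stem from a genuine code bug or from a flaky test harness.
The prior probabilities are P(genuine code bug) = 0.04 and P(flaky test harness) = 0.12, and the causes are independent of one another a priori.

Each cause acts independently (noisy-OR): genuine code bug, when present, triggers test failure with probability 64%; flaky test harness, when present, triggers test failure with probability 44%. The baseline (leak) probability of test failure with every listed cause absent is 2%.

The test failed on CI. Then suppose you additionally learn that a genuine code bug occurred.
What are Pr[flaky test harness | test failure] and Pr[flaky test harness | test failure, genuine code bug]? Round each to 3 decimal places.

Under noisy-OR, P(test failure | causes) = 1 − (1−0.02)·∏(1−qᵢ) over the active causes.
Numerator (weight on configurations with flaky test harness): 0.051978 + 0.003852 = 0.055830
Normalizer over all consistent configurations: 0.02×0.96×0.88 + 0.4512×0.96×0.12 + 0.6472×0.04×0.88 + 0.802432×0.04×0.12 = 0.095507
P(flaky test harness | test failure) = 0.055830/0.095507 ≈ 0.585

Now also conditioning on genuine code bug=true:
P(test failure | genuine code bug) = 0.6472×0.88 + 0.802432×0.12 = 0.569536 + 0.096292 = 0.665828
Restricting to configurations with flaky test harness present: 0.802432×0.12 = 0.096292.
P(flaky test harness | test failure, genuine code bug) = 0.096292 / 0.665828 ≈ 0.145
This is intercausal reasoning (explaining away): once genuine code bug accounts for the test failure, flaky test harness becomes less likely.

Pr[flaky test harness | test failure] ≈ 0.585; Pr[flaky test harness | test failure, genuine code bug] ≈ 0.145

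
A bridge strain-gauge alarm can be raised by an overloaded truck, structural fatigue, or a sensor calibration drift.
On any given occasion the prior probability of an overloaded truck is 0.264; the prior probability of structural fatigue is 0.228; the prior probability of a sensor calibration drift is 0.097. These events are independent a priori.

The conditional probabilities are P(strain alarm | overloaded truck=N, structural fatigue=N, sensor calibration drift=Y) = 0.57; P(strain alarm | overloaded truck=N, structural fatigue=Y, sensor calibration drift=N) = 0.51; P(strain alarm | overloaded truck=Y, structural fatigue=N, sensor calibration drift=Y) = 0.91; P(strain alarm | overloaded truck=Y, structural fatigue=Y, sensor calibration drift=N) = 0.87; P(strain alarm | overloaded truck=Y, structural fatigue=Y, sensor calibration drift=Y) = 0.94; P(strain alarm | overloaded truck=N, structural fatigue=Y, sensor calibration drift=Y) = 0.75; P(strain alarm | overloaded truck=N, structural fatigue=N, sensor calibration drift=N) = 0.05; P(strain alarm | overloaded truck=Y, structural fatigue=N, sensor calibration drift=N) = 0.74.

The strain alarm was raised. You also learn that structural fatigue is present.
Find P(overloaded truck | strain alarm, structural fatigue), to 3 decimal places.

P(overloaded truck | strain alarm, structural fatigue) ≈ 0.371

P(strain alarm | structural fatigue) = 0.51*0.736*0.903 + 0.75*0.736*0.097 + 0.87*0.264*0.903 + 0.94*0.264*0.097 = 0.338950 + 0.053544 + 0.207401 + 0.024072 = 0.623967
Of this, 0.231473 comes from 0.207401 + 0.024072 (the overloaded truck=true cases).
P(overloaded truck | strain alarm, structural fatigue) = 0.231473 / 0.623967 ≈ 0.371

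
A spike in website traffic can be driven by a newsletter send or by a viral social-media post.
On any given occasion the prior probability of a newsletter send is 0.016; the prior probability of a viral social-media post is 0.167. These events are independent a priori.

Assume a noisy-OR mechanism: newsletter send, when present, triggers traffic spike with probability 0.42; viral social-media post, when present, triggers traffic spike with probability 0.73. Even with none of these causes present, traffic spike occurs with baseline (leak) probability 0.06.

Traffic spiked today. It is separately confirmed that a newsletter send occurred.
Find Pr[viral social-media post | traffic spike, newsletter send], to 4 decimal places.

Under noisy-OR, P(traffic spike | causes) = 1 − (1−0.06)·∏(1−qᵢ) over the active causes.
P(traffic spike | newsletter send) = 0.4548×0.833 + 0.852796×0.167 = 0.378848 + 0.142417 = 0.521265
The viral social-media post-present share is 0.852796×0.167 = 0.142417.
P(viral social-media post | traffic spike, newsletter send) = 0.142417 / 0.521265 ≈ 0.2732

Pr[viral social-media post | traffic spike, newsletter send] ≈ 0.2732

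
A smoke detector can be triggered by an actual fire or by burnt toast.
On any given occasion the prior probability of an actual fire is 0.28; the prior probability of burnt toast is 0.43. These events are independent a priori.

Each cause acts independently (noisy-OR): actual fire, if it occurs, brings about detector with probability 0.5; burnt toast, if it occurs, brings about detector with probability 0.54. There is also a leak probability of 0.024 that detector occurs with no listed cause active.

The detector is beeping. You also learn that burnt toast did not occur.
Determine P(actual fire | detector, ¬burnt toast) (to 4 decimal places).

P(actual fire | detector, ¬burnt toast) ≈ 0.8924

Under noisy-OR, P(detector | causes) = 1 − (1−0.024)·∏(1−qᵢ) over the active causes.
Enumerate both values of actual fire and weight by the priors:
  P(detector | ¬burnt toast) = 0.024*0.72 + 0.512*0.28
        = 0.017280 + 0.143360 = 0.160640
Configurations with actual fire contribute 0.143360, so
  P(actual fire | detector, ¬burnt toast) = 0.143360 / 0.160640 ≈ 0.8924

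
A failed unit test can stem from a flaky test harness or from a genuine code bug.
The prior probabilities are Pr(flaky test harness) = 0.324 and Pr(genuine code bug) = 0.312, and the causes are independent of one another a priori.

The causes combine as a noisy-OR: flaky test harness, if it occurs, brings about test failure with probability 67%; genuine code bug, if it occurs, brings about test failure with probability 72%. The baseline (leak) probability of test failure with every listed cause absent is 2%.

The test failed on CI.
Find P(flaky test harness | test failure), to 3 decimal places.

Under noisy-OR, P(test failure | causes) = 1 − (1−0.02)·∏(1−qᵢ) over the active causes.
Enumerate the 4 (flaky test harness, genuine code bug) configurations and weight by the priors:
  P(test failure) = 0.02·0.676·0.688 + 0.7256·0.676·0.312 + 0.6766·0.324·0.688 + 0.909448·0.324·0.312
        = 0.009302 + 0.153038 + 0.150822 + 0.091934 = 0.405096
Keeping only the flaky test harness-present terms gives 0.242756, so
  P(flaky test harness | test failure) = 0.242756 / 0.405096 ≈ 0.599

P(flaky test harness | test failure) ≈ 0.599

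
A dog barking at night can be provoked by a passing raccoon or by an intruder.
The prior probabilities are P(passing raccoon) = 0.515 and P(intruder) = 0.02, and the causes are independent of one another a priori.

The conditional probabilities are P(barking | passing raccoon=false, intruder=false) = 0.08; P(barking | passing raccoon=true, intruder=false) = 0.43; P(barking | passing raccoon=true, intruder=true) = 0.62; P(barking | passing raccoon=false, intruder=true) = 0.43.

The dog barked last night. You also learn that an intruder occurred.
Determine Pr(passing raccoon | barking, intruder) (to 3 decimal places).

For the numerator, keep only passing raccoon=true terms: 0.62*0.515 = 0.319300
Denominator P(barking | intruder): 0.43*0.485 + 0.62*0.515 = 0.527850
P(passing raccoon | barking, intruder) = 0.319300/0.527850 ≈ 0.605

Pr(passing raccoon | barking, intruder) ≈ 0.605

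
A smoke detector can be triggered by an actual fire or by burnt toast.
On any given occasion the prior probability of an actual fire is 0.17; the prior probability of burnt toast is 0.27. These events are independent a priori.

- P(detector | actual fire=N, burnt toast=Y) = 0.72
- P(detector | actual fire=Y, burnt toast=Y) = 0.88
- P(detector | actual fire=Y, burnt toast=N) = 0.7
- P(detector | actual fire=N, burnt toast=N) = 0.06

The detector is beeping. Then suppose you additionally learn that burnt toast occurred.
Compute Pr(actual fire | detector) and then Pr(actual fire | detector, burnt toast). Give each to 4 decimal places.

Pr(actual fire | detector) ≈ 0.3916; Pr(actual fire | detector, burnt toast) ≈ 0.2002

Numerator (weight on configurations with actual fire): 0.086870 + 0.040392 = 0.127262
The normalizing constant is 0.06·0.83·0.73 + 0.72·0.83·0.27 + 0.7·0.17·0.73 + 0.88·0.17·0.27 = 0.324968
Posterior = 0.127262 / 0.324968 ≈ 0.3916

Now also conditioning on burnt toast=true:
P(detector | burnt toast) = 0.72*0.83 + 0.88*0.17 = 0.597600 + 0.149600 = 0.747200
The actual fire-present share is 0.88*0.17 = 0.149600.
Hence the posterior is 0.149600/0.747200 ≈ 0.2002.
Conditioning on burnt toast lowers the posterior on actual fire: the classic explaining-away effect in a common-effect structure.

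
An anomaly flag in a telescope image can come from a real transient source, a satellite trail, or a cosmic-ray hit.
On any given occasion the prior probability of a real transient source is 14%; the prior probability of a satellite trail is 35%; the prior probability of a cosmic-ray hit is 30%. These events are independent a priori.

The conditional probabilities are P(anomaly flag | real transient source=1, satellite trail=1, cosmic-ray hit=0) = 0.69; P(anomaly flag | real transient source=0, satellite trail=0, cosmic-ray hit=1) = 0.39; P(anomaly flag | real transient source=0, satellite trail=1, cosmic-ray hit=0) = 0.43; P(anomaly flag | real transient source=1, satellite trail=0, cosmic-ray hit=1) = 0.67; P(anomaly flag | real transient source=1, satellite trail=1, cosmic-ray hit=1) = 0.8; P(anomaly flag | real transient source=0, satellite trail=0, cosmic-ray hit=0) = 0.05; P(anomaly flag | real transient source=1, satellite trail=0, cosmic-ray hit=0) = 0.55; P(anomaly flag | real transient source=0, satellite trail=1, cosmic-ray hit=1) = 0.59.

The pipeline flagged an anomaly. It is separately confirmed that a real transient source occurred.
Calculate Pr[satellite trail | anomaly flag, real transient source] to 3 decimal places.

For the numerator, keep only satellite trail=true terms: 0.169050 + 0.084000 = 0.253050
Denominator P(anomaly flag | real transient source): 0.55*0.65*0.7 + 0.67*0.65*0.3 + 0.69*0.35*0.7 + 0.8*0.35*0.3 = 0.633950
P(satellite trail | anomaly flag, real transient source) = 0.253050/0.633950 ≈ 0.399

Pr[satellite trail | anomaly flag, real transient source] ≈ 0.399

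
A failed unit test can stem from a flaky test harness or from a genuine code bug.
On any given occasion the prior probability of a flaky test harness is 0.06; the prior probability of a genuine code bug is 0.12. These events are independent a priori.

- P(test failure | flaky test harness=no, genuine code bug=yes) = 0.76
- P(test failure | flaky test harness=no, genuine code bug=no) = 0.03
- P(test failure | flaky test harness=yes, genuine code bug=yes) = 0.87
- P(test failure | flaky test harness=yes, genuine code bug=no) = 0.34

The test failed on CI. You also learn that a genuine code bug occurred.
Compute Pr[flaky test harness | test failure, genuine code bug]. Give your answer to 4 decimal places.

Pr[flaky test harness | test failure, genuine code bug] ≈ 0.0681

Weight on flaky test harness=true, given the evidence: 0.87*0.06 = 0.052200
Denominator P(test failure | genuine code bug): 0.76*0.94 + 0.87*0.06 = 0.766600
Posterior = 0.052200 / 0.766600 ≈ 0.0681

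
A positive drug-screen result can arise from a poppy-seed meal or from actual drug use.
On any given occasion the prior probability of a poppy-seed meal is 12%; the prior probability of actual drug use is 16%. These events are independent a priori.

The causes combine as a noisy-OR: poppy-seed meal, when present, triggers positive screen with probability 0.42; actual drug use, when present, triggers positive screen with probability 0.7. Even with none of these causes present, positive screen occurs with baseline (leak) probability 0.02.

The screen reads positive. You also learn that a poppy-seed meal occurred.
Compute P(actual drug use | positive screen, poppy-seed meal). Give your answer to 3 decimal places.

P(actual drug use | positive screen, poppy-seed meal) ≈ 0.268

Under noisy-OR, P(positive screen | causes) = 1 − (1−0.02)·∏(1−qᵢ) over the active causes.
Enumerate both values of actual drug use and weight by the priors:
  P(positive screen | poppy-seed meal) = 0.4316*0.84 + 0.82948*0.16
        = 0.362544 + 0.132717 = 0.495261
Keeping only the actual drug use-present terms gives 0.132717, so
  P(actual drug use | positive screen, poppy-seed meal) = 0.132717 / 0.495261 ≈ 0.268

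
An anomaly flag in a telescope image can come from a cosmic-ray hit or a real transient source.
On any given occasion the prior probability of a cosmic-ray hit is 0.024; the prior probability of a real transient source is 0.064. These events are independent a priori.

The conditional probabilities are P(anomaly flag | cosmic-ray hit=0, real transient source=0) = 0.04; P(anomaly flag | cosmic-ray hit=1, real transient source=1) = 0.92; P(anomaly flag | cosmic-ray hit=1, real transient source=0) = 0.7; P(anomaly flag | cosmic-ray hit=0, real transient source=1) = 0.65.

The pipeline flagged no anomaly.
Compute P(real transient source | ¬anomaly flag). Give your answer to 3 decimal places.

Numerator (weight on configurations with real transient source): 0.021862 + 0.000123 = 0.021985
Normalizer over all consistent configurations: 0.96*0.976*0.936 + 0.35*0.976*0.064 + 0.3*0.024*0.936 + 0.08*0.024*0.064 = 0.905719
P(real transient source | ¬anomaly flag) = 0.021985/0.905719 ≈ 0.024

P(real transient source | ¬anomaly flag) ≈ 0.024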